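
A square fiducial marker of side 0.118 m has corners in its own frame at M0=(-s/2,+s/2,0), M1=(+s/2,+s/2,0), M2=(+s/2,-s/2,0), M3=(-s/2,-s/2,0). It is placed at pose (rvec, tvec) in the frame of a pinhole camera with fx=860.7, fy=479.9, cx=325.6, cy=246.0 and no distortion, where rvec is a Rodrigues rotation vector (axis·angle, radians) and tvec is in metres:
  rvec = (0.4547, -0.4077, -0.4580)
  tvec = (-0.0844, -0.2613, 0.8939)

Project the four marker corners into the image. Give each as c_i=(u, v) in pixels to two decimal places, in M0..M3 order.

Intrinsics K: fx=860.7, fy=479.9, cx=325.6, cy=246.0
Marker side s = 0.118 m; corners in marker frame (Z=0):
  M0 = (-0.0590, +0.0590, 0)
  M1 = (+0.0590, +0.0590, 0)
  M2 = (+0.0590, -0.0590, 0)
  M3 = (-0.0590, -0.0590, 0)
rvec = (0.4547, -0.4077, -0.4580), |rvec| = θ = 0.76337 rad = 43.738°
Rodrigues: sinθ=0.69136, 1−cosθ=0.27749; R = I + sinθ·[k]× + (1−cosθ)·[k]×²:
    [+0.82096 +0.32652 -0.46841]
    [-0.50307 +0.80166 -0.32289]
    [+0.27007 +0.50072 +0.82240]
t = (-0.0844, -0.2613, 0.8939) m
M0: Pc = R·M0+t = (-0.11357, -0.18432, +0.90751); u = 860.7·(-0.11357)/0.90751 + 325.6 = 217.8859, v = 479.9·(-0.18432)/0.90751 + 246.0 = 148.5292
M1: Pc = R·M1+t = (-0.01670, -0.24368, +0.93938); u = 860.7·(-0.01670)/0.93938 + 325.6 = 310.3000, v = 479.9·(-0.24368)/0.93938 + 246.0 = 121.5094
M2: Pc = R·M2+t = (-0.05523, -0.33828, +0.88029); u = 860.7·(-0.05523)/0.88029 + 325.6 = 271.6012, v = 479.9·(-0.33828)/0.88029 + 246.0 = 61.5836
M3: Pc = R·M3+t = (-0.15210, -0.27892, +0.84842); u = 860.7·(-0.15210)/0.84842 + 325.6 = 171.2976, v = 479.9·(-0.27892)/0.84842 + 246.0 = 88.2342

c0=(217.89, 148.53) c1=(310.30, 121.51) c2=(271.60, 61.58) c3=(171.30, 88.23)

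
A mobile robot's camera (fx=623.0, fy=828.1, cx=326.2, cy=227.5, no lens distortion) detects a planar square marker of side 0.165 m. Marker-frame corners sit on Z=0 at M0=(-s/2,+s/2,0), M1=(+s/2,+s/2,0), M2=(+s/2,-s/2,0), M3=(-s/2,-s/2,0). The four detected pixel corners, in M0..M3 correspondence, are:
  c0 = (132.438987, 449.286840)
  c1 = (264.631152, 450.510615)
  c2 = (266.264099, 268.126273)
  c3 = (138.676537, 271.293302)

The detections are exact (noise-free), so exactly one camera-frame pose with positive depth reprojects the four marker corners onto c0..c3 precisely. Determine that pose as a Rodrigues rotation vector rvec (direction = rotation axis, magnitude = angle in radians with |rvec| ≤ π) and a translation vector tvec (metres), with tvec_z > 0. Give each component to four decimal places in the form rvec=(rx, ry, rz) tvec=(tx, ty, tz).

rvec=(-0.1688, 0.1163, -0.0143) tvec=(-0.1559, 0.1212, 0.7680)

Intrinsics K: fx=623.0, fy=828.1, cx=326.2, cy=227.5
Marker side s = 0.165 m; corners in marker frame (Z=0):
  M0 = (-0.0825, +0.0825, 0)
  M1 = (+0.0825, +0.0825, 0)
  M2 = (+0.0825, -0.0825, 0)
  M3 = (-0.0825, -0.0825, 0)
Detected image corners:
  c0 = (132.438987, 449.286840) px
  c1 = (264.631152, 450.510615) px
  c2 = (266.264099, 268.126273) px
  c3 = (138.676537, 271.293302) px
Planar DLT: solve 8×8 A·h = b for H (H[2,2]=1):
  H  [+757.11068 -68.00343 +199.74068]
  H  [-59.69218 +1012.96447 +358.17977]
  H  [-0.14887 -0.21936 +1.00000]
B = K⁻¹H; ‖b₁‖=1.302125, ‖b₂‖=1.302125; λ = 2/(‖b₁‖+‖b₂‖) = 0.767975, sign → tz>0 ⇒ λ=+0.767975
r₁ = λ·B[:,0] = (+0.99315,-0.02395,-0.11433); r₂ = λ·B[:,1] = (+0.00438,+0.98570,-0.16846)
r₃ = r₁×r₂ = (+0.11673,+0.16681,+0.97906); SVD([r₁ r₂ r₃]) → R = UVᵀ:
  R  [+0.99315 +0.00438 +0.11673]
  R  [-0.02395 +0.98570 +0.16681]
  R  [-0.11433 -0.16846 +0.97906]
t = (-0.15589, +0.12119, +0.76798) m
tr R = 2.957909; θ = arccos((tr R − 1)/2) = 0.205523 rad = 11.776°
axis k = ((R−Rᵀ)₃₂, (R−Rᵀ)₁₃, (R−Rᵀ)₂₁) / (2 sinθ) = (-0.821423, +0.566081, -0.069404)
rvec = θ·k = (-0.168821, +0.116343, -0.014264)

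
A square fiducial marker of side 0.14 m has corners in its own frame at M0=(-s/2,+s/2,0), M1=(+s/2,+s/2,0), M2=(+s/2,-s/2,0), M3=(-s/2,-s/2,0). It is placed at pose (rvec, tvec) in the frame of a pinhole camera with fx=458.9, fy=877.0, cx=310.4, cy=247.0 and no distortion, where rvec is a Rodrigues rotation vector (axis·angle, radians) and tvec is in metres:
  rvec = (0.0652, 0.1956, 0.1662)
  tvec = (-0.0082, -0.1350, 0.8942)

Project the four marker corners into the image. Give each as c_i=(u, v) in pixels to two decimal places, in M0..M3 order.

Intrinsics K: fx=458.9, fy=877.0, cx=310.4, cy=247.0
Marker side s = 0.14 m; corners in marker frame (Z=0):
  M0 = (-0.0700, +0.0700, 0)
  M1 = (+0.0700, +0.0700, 0)
  M2 = (+0.0700, -0.0700, 0)
  M3 = (-0.0700, -0.0700, 0)
rvec = (0.0652, 0.1956, 0.1662), |rvec| = θ = 0.26483 rad = 15.173°
Rodrigues: sinθ=0.26174, 1−cosθ=0.03486; R = I + sinθ·[k]× + (1−cosθ)·[k]×²:
    [+0.96725 -0.15792 +0.19871]
    [+0.17060 +0.98416 -0.04828]
    [-0.18794 +0.08060 +0.97887]
t = (-0.0082, -0.1350, 0.8942) m
M0: Pc = R·M0+t = (-0.08696, -0.07805, +0.91300); u = 458.9·(-0.08696)/0.91300 + 310.4 = 266.6901, v = 877.0·(-0.07805)/0.91300 + 247.0 = 172.0261
M1: Pc = R·M1+t = (+0.04845, -0.05417, +0.88669); u = 458.9·(+0.04845)/0.88669 + 310.4 = 335.4765, v = 877.0·(-0.05417)/0.88669 + 247.0 = 193.4249
M2: Pc = R·M2+t = (+0.07056, -0.19195, +0.87540); u = 458.9·(+0.07056)/0.87540 + 310.4 = 347.3899, v = 877.0·(-0.19195)/0.87540 + 247.0 = 54.7010
M3: Pc = R·M3+t = (-0.06485, -0.21583, +0.90171); u = 458.9·(-0.06485)/0.90171 + 310.4 = 277.3951, v = 877.0·(-0.21583)/0.90171 + 247.0 = 37.0822

c0=(266.69, 172.03) c1=(335.48, 193.42) c2=(347.39, 54.70) c3=(277.40, 37.08)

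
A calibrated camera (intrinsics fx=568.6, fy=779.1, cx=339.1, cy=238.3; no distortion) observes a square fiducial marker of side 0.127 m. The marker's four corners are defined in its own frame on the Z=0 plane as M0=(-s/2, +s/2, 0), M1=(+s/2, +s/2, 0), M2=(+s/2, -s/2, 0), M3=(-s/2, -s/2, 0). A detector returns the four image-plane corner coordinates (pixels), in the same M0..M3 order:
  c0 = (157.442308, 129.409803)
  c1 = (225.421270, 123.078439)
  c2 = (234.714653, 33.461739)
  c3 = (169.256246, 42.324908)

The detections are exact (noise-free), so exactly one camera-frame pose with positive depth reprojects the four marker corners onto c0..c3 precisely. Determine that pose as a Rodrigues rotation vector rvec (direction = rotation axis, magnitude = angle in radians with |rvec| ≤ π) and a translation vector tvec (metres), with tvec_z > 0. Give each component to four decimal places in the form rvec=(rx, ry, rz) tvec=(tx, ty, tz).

Intrinsics K: fx=568.6, fy=779.1, cx=339.1, cy=238.3
Marker side s = 0.127 m; corners in marker frame (Z=0):
  M0 = (-0.0635, +0.0635, 0)
  M1 = (+0.0635, +0.0635, 0)
  M2 = (+0.0635, -0.0635, 0)
  M3 = (-0.0635, -0.0635, 0)
Detected image corners:
  c0 = (157.442308, 129.409803) px
  c1 = (225.421270, 123.078439) px
  c2 = (234.714653, 33.461739) px
  c3 = (169.256246, 42.324908) px
Planar DLT: solve 8×8 A·h = b for H (H[2,2]=1):
  H  [+475.03266 -149.69998 +196.28229]
  H  [-80.93634 +667.79504 +81.18270]
  H  [-0.25468 -0.33776 +1.00000]
B = K⁻¹H; ‖b₁‖=1.019980, ‖b₂‖=1.019980; λ = 2/(‖b₁‖+‖b₂‖) = 0.980411, sign → tz>0 ⇒ λ=+0.980411
r₁ = λ·B[:,0] = (+0.96799,-0.02548,-0.24969); r₂ = λ·B[:,1] = (-0.06064,+0.94163,-0.33114)
r₃ = r₁×r₂ = (+0.24356,+0.33568,+0.90994); SVD([r₁ r₂ r₃]) → R = UVᵀ:
  R  [+0.96799 -0.06064 +0.24356]
  R  [-0.02548 +0.94163 +0.33568]
  R  [-0.24969 -0.33114 +0.90994]
t = (-0.24625, -0.19771, +0.98041) m
tr R = 2.819564; θ = arccos((tr R − 1)/2) = 0.428037 rad = 24.525°
axis k = ((R−Rᵀ)₃₂, (R−Rᵀ)₁₃, (R−Rᵀ)₂₁) / (2 sinθ) = (-0.803234, +0.594155, +0.042352)
rvec = θ·k = (-0.343814, +0.254321, +0.018128)

rvec=(-0.3438, 0.2543, 0.0181) tvec=(-0.2463, -0.1977, 0.9804)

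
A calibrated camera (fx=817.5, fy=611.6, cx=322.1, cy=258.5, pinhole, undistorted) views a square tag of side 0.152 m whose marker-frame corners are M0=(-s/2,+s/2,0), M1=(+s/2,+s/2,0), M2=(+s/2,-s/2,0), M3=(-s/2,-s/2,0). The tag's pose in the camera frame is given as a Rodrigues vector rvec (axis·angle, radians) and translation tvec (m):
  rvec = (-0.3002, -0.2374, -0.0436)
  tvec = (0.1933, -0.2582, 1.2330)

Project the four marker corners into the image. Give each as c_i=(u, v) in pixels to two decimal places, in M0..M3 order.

Intrinsics K: fx=817.5, fy=611.6, cx=322.1, cy=258.5
Marker side s = 0.152 m; corners in marker frame (Z=0):
  M0 = (-0.0760, +0.0760, 0)
  M1 = (+0.0760, +0.0760, 0)
  M2 = (+0.0760, -0.0760, 0)
  M3 = (-0.0760, -0.0760, 0)
rvec = (-0.3002, -0.2374, -0.0436), |rvec| = θ = 0.38520 rad = 22.070°
Rodrigues: sinθ=0.37575, 1−cosθ=0.07328; R = I + sinθ·[k]× + (1−cosθ)·[k]×²:
    [+0.97123 +0.07773 -0.22511]
    [-0.00733 +0.95456 +0.29794]
    [+0.23804 -0.28772 +0.92766]
t = (0.1933, -0.2582, 1.2330) m
M0: Pc = R·M0+t = (+0.12539, -0.18510, +1.19304); u = 817.5·(+0.12539)/1.19304 + 322.1 = 408.0226, v = 611.6·(-0.18510)/1.19304 + 258.5 = 163.6124
M1: Pc = R·M1+t = (+0.27302, -0.18621, +1.22922); u = 817.5·(+0.27302)/1.22922 + 322.1 = 503.6733, v = 611.6·(-0.18621)/1.22922 + 258.5 = 165.8507
M2: Pc = R·M2+t = (+0.26121, -0.33130, +1.27296); u = 817.5·(+0.26121)/1.27296 + 322.1 = 489.8480, v = 611.6·(-0.33130)/1.27296 + 258.5 = 99.3232
M3: Pc = R·M3+t = (+0.11358, -0.33019, +1.23678); u = 817.5·(+0.11358)/1.23678 + 322.1 = 397.1753, v = 611.6·(-0.33019)/1.23678 + 258.5 = 95.2178

c0=(408.02, 163.61) c1=(503.67, 165.85) c2=(489.85, 99.32) c3=(397.18, 95.22)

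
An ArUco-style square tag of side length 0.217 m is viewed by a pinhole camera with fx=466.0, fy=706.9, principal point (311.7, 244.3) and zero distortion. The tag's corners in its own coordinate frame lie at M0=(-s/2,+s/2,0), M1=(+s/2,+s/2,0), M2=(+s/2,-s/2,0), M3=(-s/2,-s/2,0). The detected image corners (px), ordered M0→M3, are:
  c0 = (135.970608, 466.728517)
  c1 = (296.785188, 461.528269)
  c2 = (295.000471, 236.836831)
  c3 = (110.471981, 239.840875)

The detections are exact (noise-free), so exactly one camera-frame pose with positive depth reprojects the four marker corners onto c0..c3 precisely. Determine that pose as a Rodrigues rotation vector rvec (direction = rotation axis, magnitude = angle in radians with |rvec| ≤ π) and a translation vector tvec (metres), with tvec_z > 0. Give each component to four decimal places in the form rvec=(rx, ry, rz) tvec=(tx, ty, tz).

Intrinsics K: fx=466.0, fy=706.9, cx=311.7, cy=244.3
Marker side s = 0.217 m; corners in marker frame (Z=0):
  M0 = (-0.1085, +0.1085, 0)
  M1 = (+0.1085, +0.1085, 0)
  M2 = (+0.1085, -0.1085, 0)
  M3 = (-0.1085, -0.1085, 0)
Detected image corners:
  c0 = (135.970608, 466.728517) px
  c1 = (296.785188, 461.528269) px
  c2 = (295.000471, 236.836831) px
  c3 = (110.471981, 239.840875) px
Planar DLT: solve 8×8 A·h = b for H (H[2,2]=1):
  H  [+803.78144 +194.22518 +210.54898]
  H  [+0.50490 +1261.20270 +358.91890]
  H  [+0.05624 +0.62844 +1.00000]
B = K⁻¹H; ‖b₁‖=1.688275, ‖b₂‖=1.688275; λ = 2/(‖b₁‖+‖b₂‖) = 0.592321, sign → tz>0 ⇒ λ=+0.592321
r₁ = λ·B[:,0] = (+0.99938,-0.01109,+0.03331); r₂ = λ·B[:,1] = (-0.00211,+0.92814,+0.37224)
r₃ = r₁×r₂ = (-0.03505,-0.37208,+0.92754); SVD([r₁ r₂ r₃]) → R = UVᵀ:
  R  [+0.99938 -0.00211 -0.03505]
  R  [-0.01109 +0.92814 -0.37208]
  R  [+0.03331 +0.37224 +0.92754]
t = (-0.12857, +0.09604, +0.59232) m
tr R = 2.855058; θ = arccos((tr R − 1)/2) = 0.383050 rad = 21.947°
axis k = ((R−Rᵀ)₃₂, (R−Rᵀ)₁₃, (R−Rᵀ)₂₁) / (2 sinθ) = (+0.995737, -0.091451, -0.012014)
rvec = θ·k = (+0.381417, -0.035030, -0.004602)

rvec=(0.3814, -0.0350, -0.0046) tvec=(-0.1286, 0.0960, 0.5923)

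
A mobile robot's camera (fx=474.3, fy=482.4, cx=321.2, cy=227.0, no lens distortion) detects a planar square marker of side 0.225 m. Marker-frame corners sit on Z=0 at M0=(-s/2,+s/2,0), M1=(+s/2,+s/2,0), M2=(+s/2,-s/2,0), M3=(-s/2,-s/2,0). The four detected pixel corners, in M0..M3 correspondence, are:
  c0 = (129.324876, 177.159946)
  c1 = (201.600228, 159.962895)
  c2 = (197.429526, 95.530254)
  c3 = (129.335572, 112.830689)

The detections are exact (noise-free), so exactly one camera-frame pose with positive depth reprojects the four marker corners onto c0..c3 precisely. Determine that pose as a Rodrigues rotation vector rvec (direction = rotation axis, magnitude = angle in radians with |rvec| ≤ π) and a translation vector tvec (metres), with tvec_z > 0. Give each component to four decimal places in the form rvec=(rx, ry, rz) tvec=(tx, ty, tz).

Intrinsics K: fx=474.3, fy=482.4, cx=321.2, cy=227.0
Marker side s = 0.225 m; corners in marker frame (Z=0):
  M0 = (-0.1125, +0.1125, 0)
  M1 = (+0.1125, +0.1125, 0)
  M2 = (+0.1125, -0.1125, 0)
  M3 = (-0.1125, -0.1125, 0)
Detected image corners:
  c0 = (129.324876, 177.159946) px
  c1 = (201.600228, 159.962895) px
  c2 = (197.429526, 95.530254) px
  c3 = (129.335572, 112.830689) px
Planar DLT: solve 8×8 A·h = b for H (H[2,2]=1):
  H  [+298.92076 -33.99602 +164.08602]
  H  [-87.23155 +250.33935 +135.49551]
  H  [-0.07746 -0.26249 +1.00000]
B = K⁻¹H; ‖b₁‖=0.702080, ‖b₂‖=0.702080; λ = 2/(‖b₁‖+‖b₂‖) = 1.424339, sign → tz>0 ⇒ λ=+1.424339
r₁ = λ·B[:,0] = (+0.97239,-0.20564,-0.11033); r₂ = λ·B[:,1] = (+0.15110,+0.91509,-0.37388)
r₃ = r₁×r₂ = (+0.17785,+0.34688,+0.92089); SVD([r₁ r₂ r₃]) → R = UVᵀ:
  R  [+0.97239 +0.15110 +0.17785]
  R  [-0.20564 +0.91509 +0.34688]
  R  [-0.11033 -0.37388 +0.92089]
t = (-0.47182, -0.27018, +1.42434) m
tr R = 2.808367; θ = arccos((tr R − 1)/2) = 0.441332 rad = 25.286°
axis k = ((R−Rᵀ)₃₂, (R−Rᵀ)₁₃, (R−Rᵀ)₂₁) / (2 sinθ) = (-0.843695, +0.337337, -0.417591)
rvec = θ·k = (-0.372349, +0.148877, -0.184296)

rvec=(-0.3723, 0.1489, -0.1843) tvec=(-0.4718, -0.2702, 1.4243)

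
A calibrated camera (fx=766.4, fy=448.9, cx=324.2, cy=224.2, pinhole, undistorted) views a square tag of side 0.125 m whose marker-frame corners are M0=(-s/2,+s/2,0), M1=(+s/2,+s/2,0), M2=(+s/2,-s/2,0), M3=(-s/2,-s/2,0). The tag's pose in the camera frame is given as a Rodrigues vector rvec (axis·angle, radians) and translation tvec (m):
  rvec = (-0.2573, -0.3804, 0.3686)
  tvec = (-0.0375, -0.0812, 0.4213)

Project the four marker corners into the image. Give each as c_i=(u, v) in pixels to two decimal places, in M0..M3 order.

c0=(103.22, 166.04) c1=(320.06, 224.06) c2=(382.88, 114.12) c3=(191.87, 51.25)

Intrinsics K: fx=766.4, fy=448.9, cx=324.2, cy=224.2
Marker side s = 0.125 m; corners in marker frame (Z=0):
  M0 = (-0.0625, +0.0625, 0)
  M1 = (+0.0625, +0.0625, 0)
  M2 = (+0.0625, -0.0625, 0)
  M3 = (-0.0625, -0.0625, 0)
rvec = (-0.2573, -0.3804, 0.3686), |rvec| = θ = 0.58887 rad = 33.740°
Rodrigues: sinθ=0.55543, 1−cosθ=0.16843; R = I + sinθ·[k]× + (1−cosθ)·[k]×²:
    [+0.86372 -0.30012 -0.40486]
    [+0.39520 +0.90185 +0.17458]
    [+0.31273 -0.31079 +0.89756]
t = (-0.0375, -0.0812, 0.4213) m
M0: Pc = R·M0+t = (-0.11024, -0.04953, +0.38233); u = 766.4·(-0.11024)/0.38233 + 324.2 = 103.2178, v = 448.9·(-0.04953)/0.38233 + 224.2 = 166.0408
M1: Pc = R·M1+t = (-0.00228, -0.00013, +0.42142); u = 766.4·(-0.00228)/0.42142 + 324.2 = 320.0627, v = 448.9·(-0.00013)/0.42142 + 224.2 = 224.0572
M2: Pc = R·M2+t = (+0.03524, -0.11287, +0.46027); u = 766.4·(+0.03524)/0.46027 + 324.2 = 382.8790, v = 448.9·(-0.11287)/0.46027 + 224.2 = 114.1225
M3: Pc = R·M3+t = (-0.07272, -0.16227, +0.42118); u = 766.4·(-0.07272)/0.42118 + 324.2 = 191.8657, v = 448.9·(-0.16227)/0.42118 + 224.2 = 51.2541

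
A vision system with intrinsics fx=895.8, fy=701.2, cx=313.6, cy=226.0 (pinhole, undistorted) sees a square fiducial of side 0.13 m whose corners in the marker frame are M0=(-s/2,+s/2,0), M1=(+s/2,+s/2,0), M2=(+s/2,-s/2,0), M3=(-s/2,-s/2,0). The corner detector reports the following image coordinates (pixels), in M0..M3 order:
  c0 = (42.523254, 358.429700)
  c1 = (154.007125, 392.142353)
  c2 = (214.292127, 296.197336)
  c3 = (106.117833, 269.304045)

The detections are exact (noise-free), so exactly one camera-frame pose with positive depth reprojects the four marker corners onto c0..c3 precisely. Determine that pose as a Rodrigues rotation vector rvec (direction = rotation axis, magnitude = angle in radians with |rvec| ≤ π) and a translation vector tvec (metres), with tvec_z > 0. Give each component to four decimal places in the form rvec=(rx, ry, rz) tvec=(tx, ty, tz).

rvec=(-0.4934, 0.3062, 0.3342) tvec=(-0.1809, 0.1265, 0.8765)

Intrinsics K: fx=895.8, fy=701.2, cx=313.6, cy=226.0
Marker side s = 0.13 m; corners in marker frame (Z=0):
  M0 = (-0.0650, +0.0650, 0)
  M1 = (+0.0650, +0.0650, 0)
  M2 = (+0.0650, -0.0650, 0)
  M3 = (-0.0650, -0.0650, 0)
Detected image corners:
  c0 = (42.523254, 358.429700) px
  c1 = (154.007125, 392.142353) px
  c2 = (214.292127, 296.197336) px
  c3 = (106.117833, 269.304045) px
Planar DLT: solve 8×8 A·h = b for H (H[2,2]=1):
  H  [+790.89447 -536.96508 +128.69291]
  H  [+95.94964 +557.93723 +327.21018]
  H  [-0.41443 -0.46553 +1.00000]
B = K⁻¹H; ‖b₁‖=1.140882, ‖b₂‖=1.140882; λ = 2/(‖b₁‖+‖b₂‖) = 0.876515, sign → tz>0 ⇒ λ=+0.876515
r₁ = λ·B[:,0] = (+0.90104,+0.23702,-0.36326); r₂ = λ·B[:,1] = (-0.38256,+0.82895,-0.40804)
r₃ = r₁×r₂ = (+0.20441,+0.50663,+0.83758); SVD([r₁ r₂ r₃]) → R = UVᵀ:
  R  [+0.90104 -0.38256 +0.20441]
  R  [+0.23702 +0.82895 +0.50663]
  R  [-0.36326 -0.40804 +0.83758]
t = (-0.18093, +0.12651, +0.87651) m
tr R = 2.567566; θ = arccos((tr R − 1)/2) = 0.670062 rad = 38.392°
axis k = ((R−Rᵀ)₃₂, (R−Rᵀ)₁₃, (R−Rᵀ)₂₁) / (2 sinθ) = (-0.736405, +0.457032, +0.498827)
rvec = θ·k = (-0.493437, +0.306240, +0.334245)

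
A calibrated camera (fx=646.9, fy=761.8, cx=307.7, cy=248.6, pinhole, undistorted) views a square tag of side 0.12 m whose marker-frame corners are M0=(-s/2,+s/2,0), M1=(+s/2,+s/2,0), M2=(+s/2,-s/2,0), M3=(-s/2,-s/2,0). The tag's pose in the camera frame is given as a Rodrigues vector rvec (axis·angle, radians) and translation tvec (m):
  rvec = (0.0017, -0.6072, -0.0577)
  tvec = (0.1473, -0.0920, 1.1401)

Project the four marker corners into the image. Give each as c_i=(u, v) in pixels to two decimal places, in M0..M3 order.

Intrinsics K: fx=646.9, fy=761.8, cx=307.7, cy=248.6
Marker side s = 0.12 m; corners in marker frame (Z=0):
  M0 = (-0.0600, +0.0600, 0)
  M1 = (+0.0600, +0.0600, 0)
  M2 = (+0.0600, -0.0600, 0)
  M3 = (-0.0600, -0.0600, 0)
rvec = (0.0017, -0.6072, -0.0577), |rvec| = θ = 0.60994 rad = 34.947°
Rodrigues: sinθ=0.57282, 1−cosθ=0.18032; R = I + sinθ·[k]× + (1−cosθ)·[k]×²:
    [+0.81969 +0.05369 -0.57029]
    [-0.05469 +0.99838 +0.01538]
    [+0.57020 +0.01858 +0.82130]
t = (0.1473, -0.0920, 1.1401) m
M0: Pc = R·M0+t = (+0.10134, -0.02882, +1.10700); u = 646.9·(+0.10134)/1.10700 + 307.7 = 366.9202, v = 761.8·(-0.02882)/1.10700 + 248.6 = 228.7701
M1: Pc = R·M1+t = (+0.19970, -0.03538, +1.17543); u = 646.9·(+0.19970)/1.17543 + 307.7 = 417.6069, v = 761.8·(-0.03538)/1.17543 + 248.6 = 225.6712
M2: Pc = R·M2+t = (+0.19326, -0.15518, +1.17320); u = 646.9·(+0.19326)/1.17320 + 307.7 = 414.2633, v = 761.8·(-0.15518)/1.17320 + 248.6 = 147.8331
M3: Pc = R·M3+t = (+0.09490, -0.14862, +1.10477); u = 646.9·(+0.09490)/1.10477 + 307.7 = 363.2673, v = 761.8·(-0.14862)/1.10477 + 248.6 = 146.1174

c0=(366.92, 228.77) c1=(417.61, 225.67) c2=(414.26, 147.83) c3=(363.27, 146.12)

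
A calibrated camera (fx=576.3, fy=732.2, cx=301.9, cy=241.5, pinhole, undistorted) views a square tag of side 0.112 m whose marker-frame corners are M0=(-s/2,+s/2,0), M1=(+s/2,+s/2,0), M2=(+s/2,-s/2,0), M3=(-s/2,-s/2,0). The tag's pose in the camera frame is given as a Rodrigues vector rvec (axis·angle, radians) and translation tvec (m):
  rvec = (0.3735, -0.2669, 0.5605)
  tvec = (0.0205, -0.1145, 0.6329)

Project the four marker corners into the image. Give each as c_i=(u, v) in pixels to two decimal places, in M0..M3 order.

Intrinsics K: fx=576.3, fy=732.2, cx=301.9, cy=241.5
Marker side s = 0.112 m; corners in marker frame (Z=0):
  M0 = (-0.0560, +0.0560, 0)
  M1 = (+0.0560, +0.0560, 0)
  M2 = (+0.0560, -0.0560, 0)
  M3 = (-0.0560, -0.0560, 0)
rvec = (0.3735, -0.2669, 0.5605), |rvec| = θ = 0.72450 rad = 41.511°
Rodrigues: sinθ=0.66276, 1−cosθ=0.25117; R = I + sinθ·[k]× + (1−cosθ)·[k]×²:
    [+0.81558 -0.56044 -0.14398]
    [+0.46504 +0.78292 -0.41326]
    [+0.34433 +0.27009 +0.89916]
t = (0.0205, -0.1145, 0.6329) m
M0: Pc = R·M0+t = (-0.05656, -0.09670, +0.62874); u = 576.3·(-0.05656)/0.62874 + 301.9 = 250.0601, v = 732.2·(-0.09670)/0.62874 + 241.5 = 128.8900
M1: Pc = R·M1+t = (+0.03479, -0.04461, +0.66731); u = 576.3·(+0.03479)/0.66731 + 301.9 = 331.9438, v = 732.2·(-0.04461)/0.66731 + 241.5 = 192.5469
M2: Pc = R·M2+t = (+0.09756, -0.13230, +0.63706); u = 576.3·(+0.09756)/0.63706 + 301.9 = 390.1530, v = 732.2·(-0.13230)/0.63706 + 241.5 = 89.4398
M3: Pc = R·M3+t = (+0.00621, -0.18439, +0.59849); u = 576.3·(+0.00621)/0.59849 + 301.9 = 307.8814, v = 732.2·(-0.18439)/0.59849 + 241.5 = 15.9216

c0=(250.06, 128.89) c1=(331.94, 192.55) c2=(390.15, 89.44) c3=(307.88, 15.92)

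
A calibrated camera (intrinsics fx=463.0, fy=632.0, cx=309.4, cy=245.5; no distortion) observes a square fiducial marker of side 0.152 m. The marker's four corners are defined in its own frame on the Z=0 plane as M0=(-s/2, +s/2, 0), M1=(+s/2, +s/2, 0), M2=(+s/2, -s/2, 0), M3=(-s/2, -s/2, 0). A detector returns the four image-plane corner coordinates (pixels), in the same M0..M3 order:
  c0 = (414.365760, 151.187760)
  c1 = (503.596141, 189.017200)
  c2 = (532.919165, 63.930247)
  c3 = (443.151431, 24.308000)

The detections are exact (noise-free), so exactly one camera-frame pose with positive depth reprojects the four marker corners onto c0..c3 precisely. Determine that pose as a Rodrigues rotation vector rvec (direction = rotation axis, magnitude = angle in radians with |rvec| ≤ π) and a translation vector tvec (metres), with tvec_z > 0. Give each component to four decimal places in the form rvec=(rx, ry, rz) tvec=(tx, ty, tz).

rvec=(0.0545, -0.0475, 0.2908) tvec=(0.2616, -0.1610, 0.7372)

Intrinsics K: fx=463.0, fy=632.0, cx=309.4, cy=245.5
Marker side s = 0.152 m; corners in marker frame (Z=0):
  M0 = (-0.0760, +0.0760, 0)
  M1 = (+0.0760, +0.0760, 0)
  M2 = (+0.0760, -0.0760, 0)
  M3 = (-0.0760, -0.0760, 0)
Detected image corners:
  c0 = (414.365760, 151.187760) px
  c1 = (503.596141, 189.017200) px
  c2 = (532.919165, 63.930247) px
  c3 = (443.151431, 24.308000) px
Planar DLT: solve 8×8 A·h = b for H (H[2,2]=1):
  H  [+623.88179 -161.06502 +473.68993]
  H  [+262.68231 +835.61167 +107.52407]
  H  [+0.07409 +0.06355 +1.00000]
B = K⁻¹H; ‖b₁‖=1.356418, ‖b₂‖=1.356418; λ = 2/(‖b₁‖+‖b₂‖) = 0.737236, sign → tz>0 ⇒ λ=+0.737236
r₁ = λ·B[:,0] = (+0.95691,+0.28521,+0.05462); r₂ = λ·B[:,1] = (-0.28777,+0.95655,+0.04685)
r₃ = r₁×r₂ = (-0.03888,-0.06055,+0.99741); SVD([r₁ r₂ r₃]) → R = UVᵀ:
  R  [+0.95691 -0.28777 -0.03888]
  R  [+0.28521 +0.95655 -0.06055]
  R  [+0.05462 +0.04685 +0.99741]
t = (+0.26160, -0.16095, +0.73724) m
tr R = 2.910868; θ = arccos((tr R − 1)/2) = 0.299670 rad = 17.170°
axis k = ((R−Rᵀ)₃₂, (R−Rᵀ)₁₃, (R−Rᵀ)₂₁) / (2 sinθ) = (+0.181914, -0.158371, +0.970477)
rvec = θ·k = (+0.054514, -0.047459, +0.290822)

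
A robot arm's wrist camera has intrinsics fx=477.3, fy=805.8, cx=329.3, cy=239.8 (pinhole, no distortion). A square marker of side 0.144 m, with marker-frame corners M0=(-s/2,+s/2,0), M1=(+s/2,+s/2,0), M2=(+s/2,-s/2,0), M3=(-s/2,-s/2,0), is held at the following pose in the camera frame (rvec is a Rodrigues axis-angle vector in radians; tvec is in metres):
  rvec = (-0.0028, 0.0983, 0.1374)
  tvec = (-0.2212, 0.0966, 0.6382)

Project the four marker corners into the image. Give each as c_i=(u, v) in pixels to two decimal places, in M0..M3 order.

Intrinsics K: fx=477.3, fy=805.8, cx=329.3, cy=239.8
Marker side s = 0.144 m; corners in marker frame (Z=0):
  M0 = (-0.0720, +0.0720, 0)
  M1 = (+0.0720, +0.0720, 0)
  M2 = (+0.0720, -0.0720, 0)
  M3 = (-0.0720, -0.0720, 0)
rvec = (-0.0028, 0.0983, 0.1374), |rvec| = θ = 0.16897 rad = 9.681°
Rodrigues: sinθ=0.16816, 1−cosθ=0.01424; R = I + sinθ·[k]× + (1−cosθ)·[k]×²:
    [+0.98576 -0.13688 +0.09764]
    [+0.13661 +0.99058 +0.00952]
    [-0.09802 +0.00395 +0.99518]
t = (-0.2212, 0.0966, 0.6382) m
M0: Pc = R·M0+t = (-0.30203, +0.15809, +0.64554); u = 477.3·(-0.30203)/0.64554 + 329.3 = 105.9851, v = 805.8·(+0.15809)/0.64554 + 239.8 = 437.1311
M1: Pc = R·M1+t = (-0.16008, +0.17776, +0.63143); u = 477.3·(-0.16008)/0.63143 + 329.3 = 208.2938, v = 805.8·(+0.17776)/0.63143 + 239.8 = 466.6467
M2: Pc = R·M2+t = (-0.14037, +0.03511, +0.63086); u = 477.3·(-0.14037)/0.63086 + 329.3 = 223.0981, v = 805.8·(+0.03511)/0.63086 + 239.8 = 284.6517
M3: Pc = R·M3+t = (-0.28232, +0.01544, +0.64497); u = 477.3·(-0.28232)/0.64497 + 329.3 = 120.3751, v = 805.8·(+0.01544)/0.64497 + 239.8 = 259.0930

c0=(105.99, 437.13) c1=(208.29, 466.65) c2=(223.10, 284.65) c3=(120.38, 259.09)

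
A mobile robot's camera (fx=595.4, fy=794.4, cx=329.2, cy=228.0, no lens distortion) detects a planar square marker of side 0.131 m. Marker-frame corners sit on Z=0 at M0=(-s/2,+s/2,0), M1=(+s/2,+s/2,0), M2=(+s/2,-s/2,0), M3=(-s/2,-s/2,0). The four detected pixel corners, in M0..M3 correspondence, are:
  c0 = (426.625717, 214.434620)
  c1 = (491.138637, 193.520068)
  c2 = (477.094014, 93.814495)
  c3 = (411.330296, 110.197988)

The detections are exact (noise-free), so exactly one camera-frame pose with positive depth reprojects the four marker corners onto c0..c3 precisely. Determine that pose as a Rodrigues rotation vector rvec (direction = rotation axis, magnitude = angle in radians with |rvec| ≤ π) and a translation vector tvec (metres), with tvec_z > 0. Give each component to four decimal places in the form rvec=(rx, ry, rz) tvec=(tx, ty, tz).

Intrinsics K: fx=595.4, fy=794.4, cx=329.2, cy=228.0
Marker side s = 0.131 m; corners in marker frame (Z=0):
  M0 = (-0.0655, +0.0655, 0)
  M1 = (+0.0655, +0.0655, 0)
  M2 = (+0.0655, -0.0655, 0)
  M3 = (-0.0655, -0.0655, 0)
Detected image corners:
  c0 = (426.625717, 214.434620) px
  c1 = (491.138637, 193.520068) px
  c2 = (477.094014, 93.814495) px
  c3 = (411.330296, 110.197988) px
Planar DLT: solve 8×8 A·h = b for H (H[2,2]=1):
  H  [+655.94828 +142.31528 +452.32946]
  H  [-88.65482 +788.32085 +153.00223]
  H  [+0.35153 +0.06741 +1.00000]
B = K⁻¹H; ‖b₁‖=0.995980, ‖b₂‖=0.995980; λ = 2/(‖b₁‖+‖b₂‖) = 1.004036, sign → tz>0 ⇒ λ=+1.004036
r₁ = λ·B[:,0] = (+0.91100,-0.21335,+0.35294); r₂ = λ·B[:,1] = (+0.20257,+0.97693,+0.06769)
r₃ = r₁×r₂ = (-0.35924,+0.00983,+0.93319); SVD([r₁ r₂ r₃]) → R = UVᵀ:
  R  [+0.91100 +0.20257 -0.35924]
  R  [-0.21335 +0.97693 +0.00983]
  R  [+0.35294 +0.06769 +0.93319]
t = (+0.20764, -0.09479, +1.00404) m
tr R = 2.821115; θ = arccos((tr R − 1)/2) = 0.426165 rad = 24.417°
axis k = ((R−Rᵀ)₃₂, (R−Rᵀ)₁₃, (R−Rᵀ)₂₁) / (2 sinθ) = (+0.069974, -0.861413, -0.503062)
rvec = θ·k = (+0.029821, -0.367104, -0.214388)

rvec=(0.0298, -0.3671, -0.2144) tvec=(0.2076, -0.0948, 1.0040)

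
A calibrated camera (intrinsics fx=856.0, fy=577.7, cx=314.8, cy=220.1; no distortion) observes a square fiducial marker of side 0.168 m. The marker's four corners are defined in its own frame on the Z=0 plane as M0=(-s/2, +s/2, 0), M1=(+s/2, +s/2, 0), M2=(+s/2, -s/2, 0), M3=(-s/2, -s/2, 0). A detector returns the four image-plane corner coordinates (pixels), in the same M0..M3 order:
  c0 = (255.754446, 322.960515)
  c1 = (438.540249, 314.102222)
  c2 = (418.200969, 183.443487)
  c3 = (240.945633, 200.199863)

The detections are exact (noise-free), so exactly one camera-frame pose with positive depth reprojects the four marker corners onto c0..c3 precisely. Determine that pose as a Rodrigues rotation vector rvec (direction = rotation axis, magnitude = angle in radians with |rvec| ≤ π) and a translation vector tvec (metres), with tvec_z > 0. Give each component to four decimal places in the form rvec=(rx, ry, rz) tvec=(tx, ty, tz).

Intrinsics K: fx=856.0, fy=577.7, cx=314.8, cy=220.1
Marker side s = 0.168 m; corners in marker frame (Z=0):
  M0 = (-0.0840, +0.0840, 0)
  M1 = (+0.0840, +0.0840, 0)
  M2 = (+0.0840, -0.0840, 0)
  M3 = (-0.0840, -0.0840, 0)
Detected image corners:
  c0 = (255.754446, 322.960515) px
  c1 = (438.540249, 314.102222) px
  c2 = (418.200969, 183.443487) px
  c3 = (240.945633, 200.199863) px
Planar DLT: solve 8×8 A·h = b for H (H[2,2]=1):
  H  [+940.84400 +54.94025 +335.33690]
  H  [-174.94294 +716.40816 +254.61120]
  H  [-0.38570 -0.14521 +1.00000]
B = K⁻¹H; ‖b₁‖=1.308835, ‖b₂‖=1.308835; λ = 2/(‖b₁‖+‖b₂‖) = 0.764038, sign → tz>0 ⇒ λ=+0.764038
r₁ = λ·B[:,0] = (+0.94814,-0.11910,-0.29469); r₂ = λ·B[:,1] = (+0.08984,+0.98976,-0.11095)
r₃ = r₁×r₂ = (+0.30489,+0.07872,+0.94913); SVD([r₁ r₂ r₃]) → R = UVᵀ:
  R  [+0.94814 +0.08984 +0.30489]
  R  [-0.11910 +0.98976 +0.07872]
  R  [-0.29469 -0.11095 +0.94913]
t = (+0.01833, +0.04564, +0.76404) m
tr R = 2.887029; θ = arccos((tr R − 1)/2) = 0.337713 rad = 19.350°
axis k = ((R−Rᵀ)₃₂, (R−Rᵀ)₁₃, (R−Rᵀ)₂₁) / (2 sinθ) = (-0.286219, +0.904802, -0.315297)
rvec = θ·k = (-0.096660, +0.305564, -0.106480)

rvec=(-0.0967, 0.3056, -0.1065) tvec=(0.0183, 0.0456, 0.7640)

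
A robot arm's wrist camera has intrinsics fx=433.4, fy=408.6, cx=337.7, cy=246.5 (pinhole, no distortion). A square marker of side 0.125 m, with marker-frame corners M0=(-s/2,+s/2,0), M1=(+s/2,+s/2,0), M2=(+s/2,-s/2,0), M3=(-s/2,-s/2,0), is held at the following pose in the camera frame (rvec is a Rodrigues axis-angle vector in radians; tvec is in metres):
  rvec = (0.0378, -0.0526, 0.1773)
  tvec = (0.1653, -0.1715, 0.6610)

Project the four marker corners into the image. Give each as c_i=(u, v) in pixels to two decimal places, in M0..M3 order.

c0=(398.67, 171.56) c1=(477.93, 185.77) c2=(493.29, 109.55) c3=(413.70, 94.44)

Intrinsics K: fx=433.4, fy=408.6, cx=337.7, cy=246.5
Marker side s = 0.125 m; corners in marker frame (Z=0):
  M0 = (-0.0625, +0.0625, 0)
  M1 = (+0.0625, +0.0625, 0)
  M2 = (+0.0625, -0.0625, 0)
  M3 = (-0.0625, -0.0625, 0)
rvec = (0.0378, -0.0526, 0.1773), |rvec| = θ = 0.18876 rad = 10.815°
Rodrigues: sinθ=0.18764, 1−cosθ=0.01776; R = I + sinθ·[k]× + (1−cosθ)·[k]×²:
    [+0.98295 -0.17724 -0.04895]
    [+0.17526 +0.98362 -0.04223]
    [+0.05563 +0.03293 +0.99791]
t = (0.1653, -0.1715, 0.6610) m
M0: Pc = R·M0+t = (+0.09279, -0.12098, +0.65958); u = 433.4·(+0.09279)/0.65958 + 337.7 = 398.6696, v = 408.6·(-0.12098)/0.65958 + 246.5 = 171.5563
M1: Pc = R·M1+t = (+0.21566, -0.09907, +0.66653); u = 433.4·(+0.21566)/0.66653 + 337.7 = 477.9263, v = 408.6·(-0.09907)/0.66653 + 246.5 = 185.7678
M2: Pc = R·M2+t = (+0.23781, -0.22202, +0.66242); u = 433.4·(+0.23781)/0.66242 + 337.7 = 493.2929, v = 408.6·(-0.22202)/0.66242 + 246.5 = 109.5499
M3: Pc = R·M3+t = (+0.11494, -0.24393, +0.65547); u = 433.4·(+0.11494)/0.65547 + 337.7 = 413.7015, v = 408.6·(-0.24393)/0.65547 + 246.5 = 94.4406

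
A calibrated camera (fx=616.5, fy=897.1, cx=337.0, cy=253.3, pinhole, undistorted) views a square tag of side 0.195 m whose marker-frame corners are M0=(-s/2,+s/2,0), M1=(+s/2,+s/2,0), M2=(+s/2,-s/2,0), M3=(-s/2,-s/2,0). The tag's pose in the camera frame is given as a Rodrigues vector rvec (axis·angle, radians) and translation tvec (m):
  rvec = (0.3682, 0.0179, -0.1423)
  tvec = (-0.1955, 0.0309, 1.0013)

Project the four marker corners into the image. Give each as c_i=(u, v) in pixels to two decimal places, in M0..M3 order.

c0=(172.16, 368.93) c1=(286.13, 346.93) c2=(264.71, 185.89) c3=(142.75, 210.88)

Intrinsics K: fx=616.5, fy=897.1, cx=337.0, cy=253.3
Marker side s = 0.195 m; corners in marker frame (Z=0):
  M0 = (-0.0975, +0.0975, 0)
  M1 = (+0.0975, +0.0975, 0)
  M2 = (+0.0975, -0.0975, 0)
  M3 = (-0.0975, -0.0975, 0)
rvec = (0.3682, 0.0179, -0.1423), |rvec| = θ = 0.39515 rad = 22.640°
Rodrigues: sinθ=0.38494, 1−cosθ=0.07706; R = I + sinθ·[k]× + (1−cosθ)·[k]×²:
    [+0.98985 +0.14188 -0.00842]
    [-0.13537 +0.92310 -0.35995]
    [-0.04330 +0.35744 +0.93293]
t = (-0.1955, 0.0309, 1.0013) m
M0: Pc = R·M0+t = (-0.27818, +0.13410, +1.04037); u = 616.5·(-0.27818)/1.04037 + 337.0 = 172.1587, v = 897.1·(+0.13410)/1.04037 + 253.3 = 368.9337
M1: Pc = R·M1+t = (-0.08516, +0.10770, +1.03193); u = 616.5·(-0.08516)/1.03193 + 337.0 = 286.1253, v = 897.1·(+0.10770)/1.03193 + 253.3 = 346.9310
M2: Pc = R·M2+t = (-0.11282, -0.07230, +0.96223); u = 616.5·(-0.11282)/0.96223 + 337.0 = 264.7143, v = 897.1·(-0.07230)/0.96223 + 253.3 = 185.8928
M3: Pc = R·M3+t = (-0.30584, -0.04590, +0.97067); u = 616.5·(-0.30584)/0.97067 + 337.0 = 142.7505, v = 897.1·(-0.04590)/0.97067 + 253.3 = 210.8760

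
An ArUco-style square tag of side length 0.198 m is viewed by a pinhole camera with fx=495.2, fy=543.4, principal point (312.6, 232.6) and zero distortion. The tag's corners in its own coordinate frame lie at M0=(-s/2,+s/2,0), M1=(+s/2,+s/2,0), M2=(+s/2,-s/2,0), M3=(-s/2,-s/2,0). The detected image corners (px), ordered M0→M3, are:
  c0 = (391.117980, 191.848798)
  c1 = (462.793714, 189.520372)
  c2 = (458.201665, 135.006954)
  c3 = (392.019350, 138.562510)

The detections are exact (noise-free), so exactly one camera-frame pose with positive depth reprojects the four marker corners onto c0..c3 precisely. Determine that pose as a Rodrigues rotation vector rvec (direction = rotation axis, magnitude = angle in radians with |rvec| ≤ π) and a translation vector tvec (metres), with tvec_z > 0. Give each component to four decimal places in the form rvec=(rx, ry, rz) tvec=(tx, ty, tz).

Intrinsics K: fx=495.2, fy=543.4, cx=312.6, cy=232.6
Marker side s = 0.198 m; corners in marker frame (Z=0):
  M0 = (-0.0990, +0.0990, 0)
  M1 = (+0.0990, +0.0990, 0)
  M2 = (+0.0990, -0.0990, 0)
  M3 = (-0.0990, -0.0990, 0)
Detected image corners:
  c0 = (391.117980, 191.848798) px
  c1 = (462.793714, 189.520372) px
  c2 = (458.201665, 135.006954) px
  c3 = (392.019350, 138.562510) px
Planar DLT: solve 8×8 A·h = b for H (H[2,2]=1):
  H  [+289.31679 -160.79027 +425.53014]
  H  [-37.37231 +206.87434 +162.69043]
  H  [-0.13675 -0.39885 +1.00000]
B = K⁻¹H; ‖b₁‖=0.684449, ‖b₂‖=0.684449; λ = 2/(‖b₁‖+‖b₂‖) = 1.461029, sign → tz>0 ⇒ λ=+1.461029
r₁ = λ·B[:,0] = (+0.97972,-0.01496,-0.19980); r₂ = λ·B[:,1] = (-0.10654,+0.80565,-0.58273)
r₃ = r₁×r₂ = (+0.16969,+0.59220,+0.78772); SVD([r₁ r₂ r₃]) → R = UVᵀ:
  R  [+0.97972 -0.10654 +0.16969]
  R  [-0.01496 +0.80565 +0.59220]
  R  [-0.19980 -0.58273 +0.78772]
t = (+0.33319, -0.18796, +1.46103) m
tr R = 2.573098; θ = arccos((tr R − 1)/2) = 0.665596 rad = 38.136°
axis k = ((R−Rᵀ)₃₂, (R−Rᵀ)₁₃, (R−Rᵀ)₂₁) / (2 sinθ) = (-0.951315, +0.299168, +0.074152)
rvec = θ·k = (-0.633191, +0.199125, +0.049355)

rvec=(-0.6332, 0.1991, 0.0494) tvec=(0.3332, -0.1880, 1.4610)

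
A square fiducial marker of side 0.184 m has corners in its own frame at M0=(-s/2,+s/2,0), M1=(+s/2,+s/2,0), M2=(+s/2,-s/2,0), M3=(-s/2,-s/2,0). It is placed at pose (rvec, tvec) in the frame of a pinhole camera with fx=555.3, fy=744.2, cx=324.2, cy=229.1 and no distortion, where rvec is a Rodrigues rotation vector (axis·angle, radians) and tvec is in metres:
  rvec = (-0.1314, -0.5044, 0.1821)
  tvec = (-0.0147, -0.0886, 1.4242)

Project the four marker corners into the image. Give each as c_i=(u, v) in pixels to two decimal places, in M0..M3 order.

Intrinsics K: fx=555.3, fy=744.2, cx=324.2, cy=229.1
Marker side s = 0.184 m; corners in marker frame (Z=0):
  M0 = (-0.0920, +0.0920, 0)
  M1 = (+0.0920, +0.0920, 0)
  M2 = (+0.0920, -0.0920, 0)
  M3 = (-0.0920, -0.0920, 0)
rvec = (-0.1314, -0.5044, 0.1821), |rvec| = θ = 0.55213 rad = 31.635°
Rodrigues: sinθ=0.52450, 1−cosθ=0.14859; R = I + sinθ·[k]× + (1−cosθ)·[k]×²:
    [+0.85983 -0.14068 -0.49082]
    [+0.20529 +0.97542 +0.08005]
    [+0.46750 -0.16960 +0.86757]
t = (-0.0147, -0.0886, 1.4242) m
M0: Pc = R·M0+t = (-0.10675, -0.01775, +1.36559); u = 555.3·(-0.10675)/1.36559 + 324.2 = 280.7927, v = 744.2·(-0.01775)/1.36559 + 229.1 = 219.4278
M1: Pc = R·M1+t = (+0.05146, +0.02003, +1.45161); u = 555.3·(+0.05146)/1.45161 + 324.2 = 343.8861, v = 744.2·(+0.02003)/1.45161 + 229.1 = 239.3667
M2: Pc = R·M2+t = (+0.07735, -0.15945, +1.48281); u = 555.3·(+0.07735)/1.48281 + 324.2 = 353.1657, v = 744.2·(-0.15945)/1.48281 + 229.1 = 149.0737
M3: Pc = R·M3+t = (-0.08086, -0.19723, +1.39679); u = 555.3·(-0.08086)/1.39679 + 324.2 = 292.0533, v = 744.2·(-0.19723)/1.39679 + 229.1 = 124.0197

c0=(280.79, 219.43) c1=(343.89, 239.37) c2=(353.17, 149.07) c3=(292.05, 124.02)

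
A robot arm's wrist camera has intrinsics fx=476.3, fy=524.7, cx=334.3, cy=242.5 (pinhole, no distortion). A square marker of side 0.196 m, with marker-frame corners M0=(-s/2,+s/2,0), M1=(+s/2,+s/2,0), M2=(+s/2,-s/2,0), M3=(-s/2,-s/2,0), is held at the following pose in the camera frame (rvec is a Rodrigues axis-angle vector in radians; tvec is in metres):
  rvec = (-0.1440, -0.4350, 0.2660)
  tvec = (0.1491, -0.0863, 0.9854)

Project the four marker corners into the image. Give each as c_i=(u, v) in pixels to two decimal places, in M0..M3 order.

c0=(355.70, 230.88) c1=(435.12, 260.87) c2=(451.42, 166.02) c3=(376.43, 129.59)

Intrinsics K: fx=476.3, fy=524.7, cx=334.3, cy=242.5
Marker side s = 0.196 m; corners in marker frame (Z=0):
  M0 = (-0.0980, +0.0980, 0)
  M1 = (+0.0980, +0.0980, 0)
  M2 = (+0.0980, -0.0980, 0)
  M3 = (-0.0980, -0.0980, 0)
rvec = (-0.1440, -0.4350, 0.2660), |rvec| = θ = 0.52983 rad = 30.357°
Rodrigues: sinθ=0.50538, 1−cosθ=0.13711; R = I + sinθ·[k]× + (1−cosθ)·[k]×²:
    [+0.87302 -0.22313 -0.43364]
    [+0.28432 +0.95531 +0.08084]
    [+0.39622 -0.19387 +0.89745]
t = (0.1491, -0.0863, 0.9854) m
M0: Pc = R·M0+t = (+0.04168, -0.02054, +0.92757); u = 476.3·(+0.04168)/0.92757 + 334.3 = 355.7006, v = 524.7·(-0.02054)/0.92757 + 242.5 = 230.8795
M1: Pc = R·M1+t = (+0.21279, +0.03518, +1.00523); u = 476.3·(+0.21279)/1.00523 + 334.3 = 435.1240, v = 524.7·(+0.03518)/1.00523 + 242.5 = 260.8652
M2: Pc = R·M2+t = (+0.25652, -0.15206, +1.04323); u = 476.3·(+0.25652)/1.04323 + 334.3 = 451.4191, v = 524.7·(-0.15206)/1.04323 + 242.5 = 166.0217
M3: Pc = R·M3+t = (+0.08541, -0.20778, +0.96557); u = 476.3·(+0.08541)/0.96557 + 334.3 = 376.4319, v = 524.7·(-0.20778)/0.96557 + 242.5 = 129.5879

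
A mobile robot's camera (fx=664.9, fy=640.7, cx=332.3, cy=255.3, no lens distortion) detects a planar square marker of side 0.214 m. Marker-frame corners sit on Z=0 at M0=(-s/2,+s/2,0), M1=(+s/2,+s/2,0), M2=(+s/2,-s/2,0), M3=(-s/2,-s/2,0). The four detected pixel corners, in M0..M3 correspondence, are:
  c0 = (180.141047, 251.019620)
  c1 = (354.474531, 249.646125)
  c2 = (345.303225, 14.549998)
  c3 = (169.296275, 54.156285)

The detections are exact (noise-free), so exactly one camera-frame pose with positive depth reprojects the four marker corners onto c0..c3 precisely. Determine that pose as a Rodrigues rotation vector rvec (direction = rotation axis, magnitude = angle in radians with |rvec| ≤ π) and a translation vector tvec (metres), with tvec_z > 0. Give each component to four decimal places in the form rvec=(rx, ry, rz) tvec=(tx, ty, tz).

rvec=(0.0684, 0.5557, -0.0221) tvec=(-0.0753, -0.1117, 0.6448)

Intrinsics K: fx=664.9, fy=640.7, cx=332.3, cy=255.3
Marker side s = 0.214 m; corners in marker frame (Z=0):
  M0 = (-0.1070, +0.1070, 0)
  M1 = (+0.1070, +0.1070, 0)
  M2 = (+0.1070, -0.1070, 0)
  M3 = (-0.1070, -0.1070, 0)
Detected image corners:
  c0 = (180.141047, 251.019620) px
  c1 = (354.474531, 249.646125) px
  c2 = (345.303225, 14.549998) px
  c3 = (169.296275, 54.156285) px
Planar DLT: solve 8×8 A·h = b for H (H[2,2]=1):
  H  [+603.81176 +71.08537 +254.68181]
  H  [-211.38490 +1014.43859 +144.29648]
  H  [-0.81853 +0.09141 +1.00000]
B = K⁻¹H; ‖b₁‖=1.550813, ‖b₂‖=1.550813; λ = 2/(‖b₁‖+‖b₂‖) = 0.644823, sign → tz>0 ⇒ λ=+0.644823
r₁ = λ·B[:,0] = (+0.84936,-0.00243,-0.52780); r₂ = λ·B[:,1] = (+0.03948,+0.99748,+0.05894)
r₃ = r₁×r₂ = (+0.52633,-0.07090,+0.84732); SVD([r₁ r₂ r₃]) → R = UVᵀ:
  R  [+0.84936 +0.03948 +0.52633]
  R  [-0.00243 +0.99748 -0.07090]
  R  [-0.52780 +0.05894 +0.84732]
t = (-0.07527, -0.11172, +0.64482) m
tr R = 2.694161; θ = arccos((tr R − 1)/2) = 0.560328 rad = 32.104°
axis k = ((R−Rᵀ)₃₂, (R−Rᵀ)₁₃, (R−Rᵀ)₂₁) / (2 sinθ) = (+0.122155, +0.991727, -0.039431)
rvec = θ·k = (+0.068447, +0.555693, -0.022094)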